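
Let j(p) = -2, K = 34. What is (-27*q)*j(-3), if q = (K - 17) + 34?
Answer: 2754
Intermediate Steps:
q = 51 (q = (34 - 17) + 34 = 17 + 34 = 51)
(-27*q)*j(-3) = -27*51*(-2) = -1377*(-2) = 2754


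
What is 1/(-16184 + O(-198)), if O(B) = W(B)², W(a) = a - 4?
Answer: 1/24620 ≈ 4.0617e-5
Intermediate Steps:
W(a) = -4 + a
O(B) = (-4 + B)²
1/(-16184 + O(-198)) = 1/(-16184 + (-4 - 198)²) = 1/(-16184 + (-202)²) = 1/(-16184 + 40804) = 1/24620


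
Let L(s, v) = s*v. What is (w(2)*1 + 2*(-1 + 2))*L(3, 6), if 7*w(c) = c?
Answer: 288/7 ≈ 41.143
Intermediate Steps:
w(c) = c/7
(w(2)*1 + 2*(-1 + 2))*L(3, 6) = (((⅐)*2)*1 + 2*(-1 + 2))*(3*6) = ((2/7)*1 + 2*1)*18 = (2/7 + 2)*18 = (16/7)*18 = 288/7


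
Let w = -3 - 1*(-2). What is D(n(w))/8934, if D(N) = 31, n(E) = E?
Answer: 31/8934 ≈ 0.0034699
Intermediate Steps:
w = -1 (w = -3 + 2 = -1)
D(n(w))/8934 = 31/8934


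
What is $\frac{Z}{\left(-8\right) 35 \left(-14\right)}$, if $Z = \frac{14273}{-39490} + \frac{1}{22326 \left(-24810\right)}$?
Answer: $- \frac{790592977987}{8574541081444800} \approx -9.2202 \cdot 10^{-5}$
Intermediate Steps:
$Z = - \frac{790592977987}{2187382928940}$ ($Z = 14273 \left(- \frac{1}{39490}\right) + \frac{1}{22326} \left(- \frac{1}{24810}\right) = - \frac{14273}{39490} - \frac{1}{553908060} = - \frac{790592977987}{2187382928940} \approx -0.36143$)
$\frac{Z}{\left(-8\right) 35 \left(-14\right)} = - \frac{790592977987}{2187382928940 \left(-8\right) 35 \left(-14\right)} = - \frac{790592977987}{2187382928940 \left(\left(-280\right) \left(-14\right)\right)} = - \frac{790592977987}{2187382928940 \cdot 3920} = \left(- \frac{790592977987}{2187382928940}\right) \frac{1}{3920} = - \frac{790592977987}{8574541081444800}$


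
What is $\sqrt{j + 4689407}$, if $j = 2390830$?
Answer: $3 \sqrt{786693} \approx 2660.9$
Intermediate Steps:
$\sqrt{j + 4689407} = \sqrt{2390830 + 4689407} = \sqrt{7080237} = 3 \sqrt{786693}$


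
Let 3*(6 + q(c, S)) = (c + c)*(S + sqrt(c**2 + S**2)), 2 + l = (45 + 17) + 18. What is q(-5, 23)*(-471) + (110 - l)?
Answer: 38968 + 1570*sqrt(554) ≈ 75921.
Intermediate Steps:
l = 78 (l = -2 + ((45 + 17) + 18) = -2 + (62 + 18) = -2 + 80 = 78)
q(c, S) = -6 + 2*c*(S + sqrt(S**2 + c**2))/3 (q(c, S) = -6 + ((c + c)*(S + sqrt(c**2 + S**2)))/3 = -6 + ((2*c)*(S + sqrt(S**2 + c**2)))/3 = -6 + (2*c*(S + sqrt(S**2 + c**2)))/3 = -6 + 2*c*(S + sqrt(S**2 + c**2))/3)
q(-5, 23)*(-471) + (110 - l) = (-6 + (2/3)*23*(-5) + (2/3)*(-5)*sqrt(23**2 + (-5)**2))*(-471) + (110 - 1*78) = (-6 - 230/3 + (2/3)*(-5)*sqrt(529 + 25))*(-471) + (110 - 78) = (-6 - 230/3 + (2/3)*(-5)*sqrt(554))*(-471) + 32 = (-6 - 230/3 - 10*sqrt(554)/3)*(-471) + 32 = (-248/3 - 10*sqrt(554)/3)*(-471) + 32 = (38936 + 1570*sqrt(554)) + 32 = 38968 + 1570*sqrt(554)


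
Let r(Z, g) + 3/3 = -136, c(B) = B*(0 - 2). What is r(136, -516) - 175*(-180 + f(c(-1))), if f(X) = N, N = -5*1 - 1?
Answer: 32413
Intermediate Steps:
c(B) = -2*B (c(B) = B*(-2) = -2*B)
r(Z, g) = -137 (r(Z, g) = -1 - 136 = -137)
N = -6 (N = -5 - 1 = -6)
f(X) = -6
r(136, -516) - 175*(-180 + f(c(-1))) = -137 - 175*(-180 - 6) = -137 - 175*(-186) = -137 - 1*(-32550) = -137 + 32550 = 32413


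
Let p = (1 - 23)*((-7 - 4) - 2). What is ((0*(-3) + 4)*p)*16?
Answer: 18304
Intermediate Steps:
p = 286 (p = -22*(-11 - 2) = -22*(-13) = 286)
((0*(-3) + 4)*p)*16 = ((0*(-3) + 4)*286)*16 = ((0 + 4)*286)*16 = (4*286)*16 = 1144*16 = 18304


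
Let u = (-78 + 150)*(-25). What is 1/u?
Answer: -1/1800 ≈ -0.00055556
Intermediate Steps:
u = -1800 (u = 72*(-25) = -1800)
1/u = 1/(-1800) = -1/1800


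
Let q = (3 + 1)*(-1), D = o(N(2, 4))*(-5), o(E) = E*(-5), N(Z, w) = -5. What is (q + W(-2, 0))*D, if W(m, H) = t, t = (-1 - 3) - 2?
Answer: 1250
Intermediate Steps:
o(E) = -5*E
t = -6 (t = -4 - 2 = -6)
W(m, H) = -6
D = -125 (D = -5*(-5)*(-5) = 25*(-5) = -125)
q = -4 (q = 4*(-1) = -4)
(q + W(-2, 0))*D = (-4 - 6)*(-125) = -10*(-125) = 1250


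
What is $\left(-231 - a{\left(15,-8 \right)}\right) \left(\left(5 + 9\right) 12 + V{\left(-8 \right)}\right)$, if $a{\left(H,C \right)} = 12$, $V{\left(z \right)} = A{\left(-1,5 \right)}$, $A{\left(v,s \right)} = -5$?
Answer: $-39609$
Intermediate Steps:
$V{\left(z \right)} = -5$
$\left(-231 - a{\left(15,-8 \right)}\right) \left(\left(5 + 9\right) 12 + V{\left(-8 \right)}\right) = \left(-231 - 12\right) \left(\left(5 + 9\right) 12 - 5\right) = \left(-231 - 12\right) \left(14 \cdot 12 - 5\right) = - 243 \left(168 - 5\right) = \left(-243\right) 163 = -39609$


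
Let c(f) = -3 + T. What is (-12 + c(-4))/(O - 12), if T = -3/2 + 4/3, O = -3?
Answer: 91/90 ≈ 1.0111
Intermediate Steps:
T = -1/6 (T = -3*1/2 + 4*(1/3) = -3/2 + 4/3 = -1/6 ≈ -0.16667)
c(f) = -19/6 (c(f) = -3 - 1/6 = -19/6)
(-12 + c(-4))/(O - 12) = (-12 - 19/6)/(-3 - 12) = -91/6/(-15) = -1/15*(-91/6) = 91/90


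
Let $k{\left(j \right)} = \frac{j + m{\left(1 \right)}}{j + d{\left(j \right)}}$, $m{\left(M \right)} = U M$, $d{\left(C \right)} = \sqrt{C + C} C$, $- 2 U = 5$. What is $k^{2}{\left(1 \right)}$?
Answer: $\frac{27}{4} - \frac{9 \sqrt{2}}{2} \approx 0.38604$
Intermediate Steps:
$U = - \frac{5}{2}$ ($U = \left(- \frac{1}{2}\right) 5 = - \frac{5}{2} \approx -2.5$)
$d{\left(C \right)} = \sqrt{2} C^{\frac{3}{2}}$ ($d{\left(C \right)} = \sqrt{2 C} C = \sqrt{2} \sqrt{C} C = \sqrt{2} C^{\frac{3}{2}}$)
$m{\left(M \right)} = - \frac{5 M}{2}$
$k{\left(j \right)} = \frac{- \frac{5}{2} + j}{j + \sqrt{2} j^{\frac{3}{2}}}$ ($k{\left(j \right)} = \frac{j - \frac{5}{2}}{j + \sqrt{2} j^{\frac{3}{2}}} = \frac{- \frac{5}{2} + j}{j + \sqrt{2} j^{\frac{3}{2}}}$)
$k^{2}{\left(1 \right)} = \left(\frac{- \frac{5}{2} + 1}{1 + \sqrt{2} \cdot 1^{\frac{3}{2}}}\right)^{2} = \left(\frac{1}{1 + \sqrt{2} \cdot 1} \left(- \frac{3}{2}\right)\right)^{2} = \left(\frac{1}{1 + \sqrt{2}} \left(- \frac{3}{2}\right)\right)^{2} = \left(- \frac{3}{2 \left(1 + \sqrt{2}\right)}\right)^{2} = \frac{9}{4 \left(1 + \sqrt{2}\right)^{2}}$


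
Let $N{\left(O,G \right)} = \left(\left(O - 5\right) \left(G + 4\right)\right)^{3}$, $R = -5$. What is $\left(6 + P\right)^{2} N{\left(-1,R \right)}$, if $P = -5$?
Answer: $216$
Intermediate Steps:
$N{\left(O,G \right)} = \left(-5 + O\right)^{3} \left(4 + G\right)^{3}$ ($N{\left(O,G \right)} = \left(\left(-5 + O\right) \left(4 + G\right)\right)^{3} = \left(-5 + O\right)^{3} \left(4 + G\right)^{3}$)
$\left(6 + P\right)^{2} N{\left(-1,R \right)} = \left(6 - 5\right)^{2} \left(-5 - 1\right)^{3} \left(4 - 5\right)^{3} = 1^{2} \left(-6\right)^{3} \left(-1\right)^{3} = 1 \left(\left(-216\right) \left(-1\right)\right) = 1 \cdot 216 = 216$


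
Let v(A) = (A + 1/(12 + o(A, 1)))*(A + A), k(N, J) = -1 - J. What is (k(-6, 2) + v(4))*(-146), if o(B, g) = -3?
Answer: -39274/9 ≈ -4363.8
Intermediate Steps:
v(A) = 2*A*(1/9 + A) (v(A) = (A + 1/(12 - 3))*(A + A) = (A + 1/9)*(2*A) = (1/9 + A)*(2*A) = 2*A*(1/9 + A))
(k(-6, 2) + v(4))*(-146) = ((-1 - 1*2) + (2/9)*4*(1 + 9*4))*(-146) = ((-1 - 2) + (2/9)*4*(1 + 36))*(-146) = (-3 + (2/9)*4*37)*(-146) = (-3 + 296/9)*(-146) = (269/9)*(-146) = -39274/9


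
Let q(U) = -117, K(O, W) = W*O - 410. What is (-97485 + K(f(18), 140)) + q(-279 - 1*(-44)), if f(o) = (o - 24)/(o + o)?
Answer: -294106/3 ≈ -98035.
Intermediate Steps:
f(o) = (-24 + o)/(2*o) (f(o) = (-24 + o)/((2*o)) = (-24 + o)*(1/(2*o)) = (-24 + o)/(2*o))
K(O, W) = -410 + O*W (K(O, W) = O*W - 410 = -410 + O*W)
(-97485 + K(f(18), 140)) + q(-279 - 1*(-44)) = (-97485 + (-410 + ((½)*(-24 + 18)/18)*140)) - 117 = (-97485 + (-410 + ((½)*(1/18)*(-6))*140)) - 117 = (-97485 + (-410 - ⅙*140)) - 117 = (-97485 + (-410 - 70/3)) - 117 = (-97485 - 1300/3) - 117 = -293755/3 - 117 = -294106/3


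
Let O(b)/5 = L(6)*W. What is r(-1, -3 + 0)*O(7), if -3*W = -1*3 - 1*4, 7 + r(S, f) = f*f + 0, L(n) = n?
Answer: 140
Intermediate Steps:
r(S, f) = -7 + f² (r(S, f) = -7 + (f*f + 0) = -7 + (f² + 0) = -7 + f²)
W = 7/3 (W = -(-1*3 - 1*4)/3 = -(-3 - 4)/3 = -⅓*(-7) = 7/3 ≈ 2.3333)
O(b) = 70 (O(b) = 5*(6*(7/3)) = 5*14 = 70)
r(-1, -3 + 0)*O(7) = (-7 + (-3 + 0)²)*70 = (-7 + (-3)²)*70 = (-7 + 9)*70 = 2*70 = 140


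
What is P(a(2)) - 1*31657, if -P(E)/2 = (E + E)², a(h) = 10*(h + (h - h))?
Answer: -34857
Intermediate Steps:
a(h) = 10*h (a(h) = 10*(h + 0) = 10*h)
P(E) = -8*E² (P(E) = -2*(E + E)² = -2*4*E² = -8*E²)
P(a(2)) - 1*31657 = -8*(10*2)² - 1*31657 = -8*20² - 31657 = -8*400 - 31657 = -3200 - 31657 = -34857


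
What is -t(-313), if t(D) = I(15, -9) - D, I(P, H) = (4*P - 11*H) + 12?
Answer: -484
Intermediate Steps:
I(P, H) = 12 - 11*H + 4*P (I(P, H) = (-11*H + 4*P) + 12 = 12 - 11*H + 4*P)
t(D) = 171 - D (t(D) = (12 - 11*(-9) + 4*15) - D = (12 + 99 + 60) - D = 171 - D)
-t(-313) = -(171 - 1*(-313)) = -(171 + 313) = -1*484 = -484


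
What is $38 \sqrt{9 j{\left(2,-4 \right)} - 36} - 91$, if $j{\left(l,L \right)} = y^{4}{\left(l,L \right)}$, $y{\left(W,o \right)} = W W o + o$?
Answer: $-91 + 228 \sqrt{39999} \approx 45508.0$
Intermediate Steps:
$y{\left(W,o \right)} = o + o W^{2}$ ($y{\left(W,o \right)} = W^{2} o + o = o W^{2} + o = o + o W^{2}$)
$j{\left(l,L \right)} = L^{4} \left(1 + l^{2}\right)^{4}$ ($j{\left(l,L \right)} = \left(L \left(1 + l^{2}\right)\right)^{4} = L^{4} \left(1 + l^{2}\right)^{4}$)
$38 \sqrt{9 j{\left(2,-4 \right)} - 36} - 91 = 38 \sqrt{9 \left(-4\right)^{4} \left(1 + 2^{2}\right)^{4} - 36} - 91 = 38 \sqrt{9 \cdot 256 \left(1 + 4\right)^{4} - 36} - 91 = 38 \sqrt{9 \cdot 256 \cdot 5^{4} - 36} - 91 = 38 \sqrt{9 \cdot 256 \cdot 625 - 36} - 91 = 38 \sqrt{9 \cdot 160000 - 36} - 91 = 38 \sqrt{1440000 - 36} - 91 = 38 \sqrt{1439964} - 91 = 38 \cdot 6 \sqrt{39999} - 91 = 228 \sqrt{39999} - 91 = -91 + 228 \sqrt{39999}$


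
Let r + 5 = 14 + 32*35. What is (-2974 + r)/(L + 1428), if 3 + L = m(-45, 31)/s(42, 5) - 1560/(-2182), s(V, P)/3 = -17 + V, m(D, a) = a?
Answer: -150967125/116692946 ≈ -1.2937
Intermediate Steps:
r = 1129 (r = -5 + (14 + 32*35) = -5 + (14 + 1120) = -5 + 1134 = 1129)
s(V, P) = -51 + 3*V (s(V, P) = 3*(-17 + V) = -51 + 3*V)
L = -153154/81825 (L = -3 + (31/(-51 + 3*42) - 1560/(-2182)) = -3 + (31/(-51 + 126) - 1560*(-1/2182)) = -3 + (31/75 + 780/1091) = -3 + 92321/81825 = -153154/81825 ≈ -1.8717)
(-2974 + r)/(L + 1428) = (-2974 + 1129)/(-153154/81825 + 1428) = -1845/116692946/81825 = -1845*81825/116692946 = -150967125/116692946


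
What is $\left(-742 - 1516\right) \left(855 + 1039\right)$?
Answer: $-4276652$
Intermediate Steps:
$\left(-742 - 1516\right) \left(855 + 1039\right) = \left(-2258\right) 1894 = -4276652$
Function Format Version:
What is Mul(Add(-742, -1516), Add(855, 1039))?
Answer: -4276652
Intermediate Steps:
Mul(Add(-742, -1516), Add(855, 1039)) = Mul(-2258, 1894) = -4276652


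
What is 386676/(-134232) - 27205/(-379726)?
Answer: -2982898942/1061903759 ≈ -2.8090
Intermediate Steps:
386676/(-134232) - 27205/(-379726) = 386676*(-1/134232) - 27205*(-1/379726) = -32223/11186 + 27205/379726 = -2982898942/1061903759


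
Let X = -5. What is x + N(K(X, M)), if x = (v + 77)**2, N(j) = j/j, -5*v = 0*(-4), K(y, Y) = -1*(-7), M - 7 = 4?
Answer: 5930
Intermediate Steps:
M = 11 (M = 7 + 4 = 11)
K(y, Y) = 7
v = 0 (v = -0*(-4) = -1/5*0 = 0)
N(j) = 1
x = 5929 (x = (0 + 77)**2 = 77**2 = 5929)
x + N(K(X, M)) = 5929 + 1 = 5930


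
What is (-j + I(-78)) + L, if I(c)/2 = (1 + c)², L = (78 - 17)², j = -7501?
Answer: 23080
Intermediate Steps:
L = 3721 (L = 61² = 3721)
I(c) = 2*(1 + c)²
(-j + I(-78)) + L = (-1*(-7501) + 2*(1 - 78)²) + 3721 = (7501 + 2*(-77)²) + 3721 = (7501 + 2*5929) + 3721 = (7501 + 11858) + 3721 = 19359 + 3721 = 23080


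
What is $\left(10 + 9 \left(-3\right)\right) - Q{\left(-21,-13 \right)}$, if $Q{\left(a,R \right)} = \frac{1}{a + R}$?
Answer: $- \frac{577}{34} \approx -16.971$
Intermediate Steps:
$Q{\left(a,R \right)} = \frac{1}{R + a}$
$\left(10 + 9 \left(-3\right)\right) - Q{\left(-21,-13 \right)} = \left(10 + 9 \left(-3\right)\right) - \frac{1}{-13 - 21} = \left(10 - 27\right) - \frac{1}{-34} = -17 - - \frac{1}{34} = -17 + \frac{1}{34} = - \frac{577}{34}$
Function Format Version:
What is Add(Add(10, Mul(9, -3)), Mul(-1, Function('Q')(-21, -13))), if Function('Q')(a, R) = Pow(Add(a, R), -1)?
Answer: Rational(-577, 34) ≈ -16.971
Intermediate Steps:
Function('Q')(a, R) = Pow(Add(R, a), -1)
Add(Add(10, Mul(9, -3)), Mul(-1, Function('Q')(-21, -13))) = Add(Add(10, Mul(9, -3)), Mul(-1, Pow(Add(-13, -21), -1))) = Add(Add(10, -27), Mul(-1, Pow(-34, -1))) = Add(-17, Mul(-1, Rational(-1, 34))) = Add(-17, Rational(1, 34)) = Rational(-577, 34)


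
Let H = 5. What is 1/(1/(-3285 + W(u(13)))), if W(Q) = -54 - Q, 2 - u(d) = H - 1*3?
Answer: -3339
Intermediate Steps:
u(d) = 0 (u(d) = 2 - (5 - 1*3) = 2 - (5 - 3) = 2 - 1*2 = 2 - 2 = 0)
1/(1/(-3285 + W(u(13)))) = 1/(1/(-3285 + (-54 - 1*0))) = 1/(1/(-3285 + (-54 + 0))) = 1/(1/(-3285 - 54)) = 1/(1/(-3339)) = 1/(-1/3339) = -3339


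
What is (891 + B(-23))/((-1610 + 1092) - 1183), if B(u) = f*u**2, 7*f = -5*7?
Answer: 1754/1701 ≈ 1.0312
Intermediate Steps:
f = -5 (f = (-5*7)/7 = (1/7)*(-35) = -5)
B(u) = -5*u**2
(891 + B(-23))/((-1610 + 1092) - 1183) = (891 - 5*(-23)**2)/((-1610 + 1092) - 1183) = (891 - 5*529)/(-518 - 1183) = (891 - 2645)/(-1701) = -1754*(-1/1701) = 1754/1701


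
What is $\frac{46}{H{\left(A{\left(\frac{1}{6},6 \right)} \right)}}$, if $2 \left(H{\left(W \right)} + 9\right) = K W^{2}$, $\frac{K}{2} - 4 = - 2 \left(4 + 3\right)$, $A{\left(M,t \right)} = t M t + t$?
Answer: $- \frac{2}{63} \approx -0.031746$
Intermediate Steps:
$A{\left(M,t \right)} = t + M t^{2}$ ($A{\left(M,t \right)} = M t t + t = M t^{2} + t = t + M t^{2}$)
$K = -20$ ($K = 8 + 2 \left(- 2 \left(4 + 3\right)\right) = 8 + 2 \left(\left(-2\right) 7\right) = 8 + 2 \left(-14\right) = 8 - 28 = -20$)
$H{\left(W \right)} = -9 - 10 W^{2}$ ($H{\left(W \right)} = -9 + \frac{\left(-20\right) W^{2}}{2} = -9 - 10 W^{2}$)
$\frac{46}{H{\left(A{\left(\frac{1}{6},6 \right)} \right)}} = \frac{46}{-9 - 10 \left(6 \left(1 + \frac{1}{6} \cdot 6\right)\right)^{2}} = \frac{46}{-9 - 10 \left(6 \left(1 + 1\right)\right)^{2}} = \frac{46}{-9 - 10 \left(6 \cdot 2\right)^{2}} = \frac{46}{-9 - 10 \cdot 12^{2}} = \frac{46}{-9 - 1440} = \frac{46}{-1449} = 46 \left(- \frac{1}{1449}\right) = - \frac{2}{63}$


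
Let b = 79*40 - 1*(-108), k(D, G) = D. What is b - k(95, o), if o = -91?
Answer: 3173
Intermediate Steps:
b = 3268 (b = 3160 + 108 = 3268)
b - k(95, o) = 3268 - 1*95 = 3268 - 95 = 3173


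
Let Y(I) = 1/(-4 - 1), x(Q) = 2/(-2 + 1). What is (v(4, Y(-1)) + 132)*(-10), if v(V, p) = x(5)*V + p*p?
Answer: -6202/5 ≈ -1240.4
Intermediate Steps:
x(Q) = -2 (x(Q) = 2/(-1) = 2*(-1) = -2)
Y(I) = -1/5 (Y(I) = 1/(-5) = -1/5)
v(V, p) = p**2 - 2*V (v(V, p) = -2*V + p*p = -2*V + p**2 = p**2 - 2*V)
(v(4, Y(-1)) + 132)*(-10) = (((-1/5)**2 - 2*4) + 132)*(-10) = ((1/25 - 8) + 132)*(-10) = (-199/25 + 132)*(-10) = (3101/25)*(-10) = -6202/5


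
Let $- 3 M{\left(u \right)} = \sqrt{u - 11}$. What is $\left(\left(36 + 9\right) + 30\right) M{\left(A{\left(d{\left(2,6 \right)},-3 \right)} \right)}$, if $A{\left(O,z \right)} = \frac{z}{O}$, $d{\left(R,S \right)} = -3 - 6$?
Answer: $- \frac{100 i \sqrt{6}}{3} \approx - 81.65 i$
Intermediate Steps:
$d{\left(R,S \right)} = -9$ ($d{\left(R,S \right)} = -3 - 6 = -9$)
$M{\left(u \right)} = - \frac{\sqrt{-11 + u}}{3}$ ($M{\left(u \right)} = - \frac{\sqrt{u - 11}}{3} = - \frac{\sqrt{-11 + u}}{3}$)
$\left(\left(36 + 9\right) + 30\right) M{\left(A{\left(d{\left(2,6 \right)},-3 \right)} \right)} = \left(\left(36 + 9\right) + 30\right) \left(- \frac{\sqrt{-11 - \frac{3}{-9}}}{3}\right) = \left(45 + 30\right) \left(- \frac{\sqrt{-11 - - \frac{1}{3}}}{3}\right) = 75 \left(- \frac{\sqrt{-11 + \frac{1}{3}}}{3}\right) = 75 \left(- \frac{\sqrt{- \frac{32}{3}}}{3}\right) = 75 \left(- \frac{\frac{4}{3} i \sqrt{6}}{3}\right) = 75 \left(- \frac{4 i \sqrt{6}}{9}\right) = - \frac{100 i \sqrt{6}}{3}$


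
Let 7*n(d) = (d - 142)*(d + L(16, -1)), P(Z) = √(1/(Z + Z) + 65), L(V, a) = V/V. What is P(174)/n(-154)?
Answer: 7*√1968027/7880112 ≈ 0.0012462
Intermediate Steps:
L(V, a) = 1
P(Z) = √(65 + 1/(2*Z)) (P(Z) = √(1/(2*Z) + 65) = √(65 + 1/(2*Z)))
n(d) = (1 + d)*(-142 + d)/7 (n(d) = ((d - 142)*(d + 1))/7 = ((-142 + d)*(1 + d))/7 = ((1 + d)*(-142 + d))/7 = (1 + d)*(-142 + d)/7)
P(174)/n(-154) = (√(260 + 2/174)/2)/(-142/7 - 141/7*(-154) + (⅐)*(-154)²) = (√(260 + 2*(1/174))/2)/(-142/7 + 3102 + (⅐)*23716) = (√(260 + 1/87)/2)/(-142/7 + 3102 + 3388) = (√(22621/87)/2)/(45288/7) = ((√1968027/87)/2)*(7/45288) = (√1968027/174)*(7/45288) = 7*√1968027/7880112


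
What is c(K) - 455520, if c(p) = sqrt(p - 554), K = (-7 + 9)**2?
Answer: -455520 + 5*I*sqrt(22) ≈ -4.5552e+5 + 23.452*I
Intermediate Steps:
K = 4 (K = 2**2 = 4)
c(p) = sqrt(-554 + p)
c(K) - 455520 = sqrt(-554 + 4) - 455520 = sqrt(-550) - 455520 = 5*I*sqrt(22) - 455520 = -455520 + 5*I*sqrt(22)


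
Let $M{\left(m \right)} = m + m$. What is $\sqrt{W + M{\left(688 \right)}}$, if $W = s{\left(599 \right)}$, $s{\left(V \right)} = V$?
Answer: $5 \sqrt{79} \approx 44.441$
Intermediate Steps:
$M{\left(m \right)} = 2 m$
$W = 599$
$\sqrt{W + M{\left(688 \right)}} = \sqrt{599 + 2 \cdot 688} = \sqrt{599 + 1376} = \sqrt{1975} = 5 \sqrt{79}$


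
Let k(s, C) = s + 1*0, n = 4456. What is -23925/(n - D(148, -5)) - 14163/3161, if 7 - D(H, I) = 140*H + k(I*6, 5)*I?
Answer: -434219922/80033359 ≈ -5.4255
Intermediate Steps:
k(s, C) = s (k(s, C) = s + 0 = s)
D(H, I) = 7 - 140*H - 6*I² (D(H, I) = 7 - (140*H + (I*6)*I) = 7 - (140*H + (6*I)*I) = 7 - (140*H + 6*I²) = 7 - (6*I² + 140*H) = 7 + (-140*H - 6*I²) = 7 - 140*H - 6*I²)
-23925/(n - D(148, -5)) - 14163/3161 = -23925/(4456 - (7 - 140*148 - 6*(-5)²)) - 14163/3161 = -23925/(4456 - (7 - 20720 - 6*25)) - 14163*1/3161 = -23925/(4456 - (7 - 20720 - 150)) - 14163/3161 = -23925/(4456 - 1*(-20863)) - 14163/3161 = -23925/(4456 + 20863) - 14163/3161 = -23925/25319 - 14163/3161 = -434219922/80033359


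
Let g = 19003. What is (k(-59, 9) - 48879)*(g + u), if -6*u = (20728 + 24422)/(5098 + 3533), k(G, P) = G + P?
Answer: -1146388072696/1233 ≈ -9.2976e+8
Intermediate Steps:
u = -1075/1233 (u = -(20728 + 24422)/(6*(5098 + 3533)) = -7525/8631 = -⅙*2150/411 = -1075/1233 ≈ -0.87186)
(k(-59, 9) - 48879)*(g + u) = ((-59 + 9) - 48879)*(19003 - 1075/1233) = (-50 - 48879)*(23429624/1233) = -48929*23429624/1233 = -1146388072696/1233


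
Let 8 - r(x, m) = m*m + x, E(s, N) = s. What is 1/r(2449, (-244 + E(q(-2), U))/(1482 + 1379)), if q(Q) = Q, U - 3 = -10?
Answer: -8185321/19980429077 ≈ -0.00040967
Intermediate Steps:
U = -7 (U = 3 - 10 = -7)
r(x, m) = 8 - x - m**2 (r(x, m) = 8 - (m*m + x) = 8 - (m**2 + x) = 8 - (x + m**2) = 8 + (-x - m**2) = 8 - x - m**2)
1/r(2449, (-244 + E(q(-2), U))/(1482 + 1379)) = 1/(8 - 1*2449 - ((-244 - 2)/(1482 + 1379))**2) = 1/(8 - 2449 - (-246/2861)**2) = 1/(8 - 2449 - 1*60516/8185321) = 1/(8 - 2449 - 60516/8185321) = 1/(-19980429077/8185321) = -8185321/19980429077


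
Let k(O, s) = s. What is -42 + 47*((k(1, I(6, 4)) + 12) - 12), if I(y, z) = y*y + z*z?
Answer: 2402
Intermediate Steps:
I(y, z) = y² + z²
-42 + 47*((k(1, I(6, 4)) + 12) - 12) = -42 + 47*(((6² + 4²) + 12) - 12) = -42 + 47*(((36 + 16) + 12) - 12) = -42 + 47*((52 + 12) - 12) = -42 + 47*(64 - 12) = -42 + 47*52 = -42 + 2444 = 2402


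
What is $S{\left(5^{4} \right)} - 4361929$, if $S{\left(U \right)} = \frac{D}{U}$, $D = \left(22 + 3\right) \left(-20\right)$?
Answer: $- \frac{21809649}{5} \approx -4.3619 \cdot 10^{6}$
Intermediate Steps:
$D = -500$ ($D = 25 \left(-20\right) = -500$)
$S{\left(U \right)} = - \frac{500}{U}$
$S{\left(5^{4} \right)} - 4361929 = - \frac{500}{5^{4}} - 4361929 = - \frac{500}{625} - 4361929 = \left(-500\right) \frac{1}{625} - 4361929 = - \frac{4}{5} - 4361929 = - \frac{21809649}{5}$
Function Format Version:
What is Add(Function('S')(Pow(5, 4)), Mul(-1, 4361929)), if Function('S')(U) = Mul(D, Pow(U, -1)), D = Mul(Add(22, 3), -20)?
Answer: Rational(-21809649, 5) ≈ -4.3619e+6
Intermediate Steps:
D = -500 (D = Mul(25, -20) = -500)
Function('S')(U) = Mul(-500, Pow(U, -1))
Add(Function('S')(Pow(5, 4)), Mul(-1, 4361929)) = Add(Mul(-500, Pow(Pow(5, 4), -1)), Mul(-1, 4361929)) = Add(Mul(-500, Pow(625, -1)), -4361929) = Add(Mul(-500, Rational(1, 625)), -4361929) = Add(Rational(-4, 5), -4361929) = Rational(-21809649, 5)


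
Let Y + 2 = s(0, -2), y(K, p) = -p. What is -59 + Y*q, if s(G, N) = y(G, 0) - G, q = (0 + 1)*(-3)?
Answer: -53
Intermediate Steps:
q = -3 (q = 1*(-3) = -3)
s(G, N) = -G (s(G, N) = -1*0 - G = 0 - G = -G)
Y = -2 (Y = -2 - 1*0 = -2 + 0 = -2)
-59 + Y*q = -59 - 2*(-3) = -59 + 6 = -53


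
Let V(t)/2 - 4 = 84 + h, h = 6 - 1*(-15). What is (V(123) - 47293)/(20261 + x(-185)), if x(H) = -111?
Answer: -1883/806 ≈ -2.3362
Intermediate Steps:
h = 21 (h = 6 + 15 = 21)
V(t) = 218 (V(t) = 8 + 2*(84 + 21) = 8 + 2*105 = 8 + 210 = 218)
(V(123) - 47293)/(20261 + x(-185)) = (218 - 47293)/(20261 - 111) = -47075/20150 = -47075*1/20150 = -1883/806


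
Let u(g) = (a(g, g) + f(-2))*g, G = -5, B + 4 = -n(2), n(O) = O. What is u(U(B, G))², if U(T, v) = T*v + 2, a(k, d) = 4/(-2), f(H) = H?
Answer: 16384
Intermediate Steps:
B = -6 (B = -4 - 1*2 = -4 - 2 = -6)
a(k, d) = -2 (a(k, d) = 4*(-½) = -2)
U(T, v) = 2 + T*v
u(g) = -4*g (u(g) = (-2 - 2)*g = -4*g)
u(U(B, G))² = (-4*(2 - 6*(-5)))² = (-4*(2 + 30))² = (-4*32)² = (-128)² = 16384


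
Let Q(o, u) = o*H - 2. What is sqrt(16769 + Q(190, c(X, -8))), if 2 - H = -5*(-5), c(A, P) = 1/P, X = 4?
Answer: 7*sqrt(253) ≈ 111.34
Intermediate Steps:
H = -23 (H = 2 - (-5)*(-5) = 2 - 1*25 = 2 - 25 = -23)
Q(o, u) = -2 - 23*o (Q(o, u) = o*(-23) - 2 = -23*o - 2 = -2 - 23*o)
sqrt(16769 + Q(190, c(X, -8))) = sqrt(16769 + (-2 - 23*190)) = sqrt(16769 + (-2 - 4370)) = sqrt(16769 - 4372) = sqrt(12397) = 7*sqrt(253)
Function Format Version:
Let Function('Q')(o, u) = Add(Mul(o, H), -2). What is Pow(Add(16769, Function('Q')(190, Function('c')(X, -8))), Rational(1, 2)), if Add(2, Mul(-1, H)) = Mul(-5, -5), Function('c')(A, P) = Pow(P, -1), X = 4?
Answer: Mul(7, Pow(253, Rational(1, 2))) ≈ 111.34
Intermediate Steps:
H = -23 (H = Add(2, Mul(-1, Mul(-5, -5))) = Add(2, Mul(-1, 25)) = Add(2, -25) = -23)
Function('Q')(o, u) = Add(-2, Mul(-23, o)) (Function('Q')(o, u) = Add(Mul(o, -23), -2) = Add(Mul(-23, o), -2) = Add(-2, Mul(-23, o)))
Pow(Add(16769, Function('Q')(190, Function('c')(X, -8))), Rational(1, 2)) = Pow(Add(16769, Add(-2, Mul(-23, 190))), Rational(1, 2)) = Pow(Add(16769, Add(-2, -4370)), Rational(1, 2)) = Pow(Add(16769, -4372), Rational(1, 2)) = Pow(12397, Rational(1, 2)) = Mul(7, Pow(253, Rational(1, 2)))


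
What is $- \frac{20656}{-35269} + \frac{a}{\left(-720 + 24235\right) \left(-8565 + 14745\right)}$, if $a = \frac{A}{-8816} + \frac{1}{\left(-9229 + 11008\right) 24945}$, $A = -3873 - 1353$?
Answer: $\frac{587192808899590709796787}{1002599875718427757212000} \approx 0.58567$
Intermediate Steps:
$A = -5226$ ($A = -3873 - 1353 = -5226$)
$a = \frac{115957510423}{195614499240}$ ($a = - \frac{5226}{-8816} + \frac{1}{\left(-9229 + 11008\right) 24945} = \left(-5226\right) \left(- \frac{1}{8816}\right) + \frac{1}{1779} \cdot \frac{1}{24945} = \frac{2613}{4408} + \frac{1}{1779} \cdot \frac{1}{24945} = \frac{2613}{4408} + \frac{1}{44377155} = \frac{115957510423}{195614499240} \approx 0.59279$)
$- \frac{20656}{-35269} + \frac{a}{\left(-720 + 24235\right) \left(-8565 + 14745\right)} = - \frac{20656}{-35269} + \frac{115957510423}{195614499240 \left(-720 + 24235\right) \left(-8565 + 14745\right)} = \left(-20656\right) \left(- \frac{1}{35269}\right) + \frac{115957510423}{195614499240 \cdot 23515 \cdot 6180} = \frac{20656}{35269} + \frac{115957510423}{195614499240 \cdot 145322700} = \frac{20656}{35269} + \frac{115957510423}{195614499240} \cdot \frac{1}{145322700} = \frac{20656}{35269} + \frac{115957510423}{28427227188704748000} = \frac{587192808899590709796787}{1002599875718427757212000}$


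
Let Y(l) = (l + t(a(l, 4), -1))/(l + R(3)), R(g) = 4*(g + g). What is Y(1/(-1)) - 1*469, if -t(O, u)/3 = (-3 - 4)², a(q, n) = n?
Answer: -10935/23 ≈ -475.43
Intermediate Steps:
t(O, u) = -147 (t(O, u) = -3*(-3 - 4)² = -3*(-7)² = -3*49 = -147)
R(g) = 8*g (R(g) = 4*(2*g) = 8*g)
Y(l) = (-147 + l)/(24 + l) (Y(l) = (l - 147)/(l + 8*3) = (-147 + l)/(l + 24) = (-147 + l)/(24 + l))
Y(1/(-1)) - 1*469 = (-147 + 1/(-1))/(24 + 1/(-1)) - 1*469 = (-147 - 1)/(24 - 1) - 469 = -148/23 - 469 = -10935/23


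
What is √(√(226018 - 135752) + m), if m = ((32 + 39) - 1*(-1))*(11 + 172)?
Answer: √(13176 + 11*√746) ≈ 116.09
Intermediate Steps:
m = 13176 (m = (71 + 1)*183 = 72*183 = 13176)
√(√(226018 - 135752) + m) = √(√(226018 - 135752) + 13176) = √(√90266 + 13176) = √(11*√746 + 13176) = √(13176 + 11*√746)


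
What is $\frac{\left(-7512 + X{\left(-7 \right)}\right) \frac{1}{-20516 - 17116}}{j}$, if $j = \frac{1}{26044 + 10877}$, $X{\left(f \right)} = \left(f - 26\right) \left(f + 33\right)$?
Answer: $\frac{51504795}{6272} \approx 8211.9$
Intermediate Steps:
$X{\left(f \right)} = \left(-26 + f\right) \left(33 + f\right)$
$j = \frac{1}{36921} \approx 2.7085 \cdot 10^{-5}$
$\frac{\left(-7512 + X{\left(-7 \right)}\right) \frac{1}{-20516 - 17116}}{j} = \frac{-7512 + \left(-858 + \left(-7\right)^{2} + 7 \left(-7\right)\right)}{-20516 - 17116} \frac{1}{\frac{1}{36921}} = \frac{-7512 - 858}{-37632} \cdot 36921 = \left(-7512 - 858\right) \left(- \frac{1}{37632}\right) 36921 = \left(-8370\right) \left(- \frac{1}{37632}\right) 36921 = \frac{1395}{6272} \cdot 36921 = \frac{51504795}{6272}$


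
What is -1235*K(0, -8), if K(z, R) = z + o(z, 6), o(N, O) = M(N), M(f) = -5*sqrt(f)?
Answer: 0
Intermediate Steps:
o(N, O) = -5*sqrt(N)
K(z, R) = z - 5*sqrt(z)
-1235*K(0, -8) = -1235*(0 - 5*sqrt(0)) = -1235*(0 - 5*0) = -1235*(0 + 0) = -1235*0 = 0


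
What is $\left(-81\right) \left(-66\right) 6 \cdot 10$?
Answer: $320760$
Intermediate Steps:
$\left(-81\right) \left(-66\right) 6 \cdot 10 = 5346 \cdot 60 = 320760$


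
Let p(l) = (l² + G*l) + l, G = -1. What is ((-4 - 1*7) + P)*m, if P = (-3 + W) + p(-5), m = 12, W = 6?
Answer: 204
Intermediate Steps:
p(l) = l² (p(l) = (l² - l) + l = l²)
P = 28 (P = (-3 + 6) + (-5)² = 3 + 25 = 28)
((-4 - 1*7) + P)*m = ((-4 - 1*7) + 28)*12 = ((-4 - 7) + 28)*12 = (-11 + 28)*12 = 17*12 = 204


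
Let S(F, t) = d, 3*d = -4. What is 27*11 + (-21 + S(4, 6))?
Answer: 824/3 ≈ 274.67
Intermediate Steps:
d = -4/3 (d = (⅓)*(-4) = -4/3 ≈ -1.3333)
S(F, t) = -4/3
27*11 + (-21 + S(4, 6)) = 27*11 + (-21 - 4/3) = 297 - 67/3 = 824/3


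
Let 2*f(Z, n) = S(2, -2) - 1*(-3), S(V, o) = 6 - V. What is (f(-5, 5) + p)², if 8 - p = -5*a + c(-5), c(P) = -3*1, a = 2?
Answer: 2401/4 ≈ 600.25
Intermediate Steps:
c(P) = -3
f(Z, n) = 7/2 (f(Z, n) = ((6 - 1*2) - 1*(-3))/2 = ((6 - 2) + 3)/2 = (4 + 3)/2 = (½)*7 = 7/2)
p = 21 (p = 8 - (-5*2 - 3) = 8 - (-10 - 3) = 8 - 1*(-13) = 8 + 13 = 21)
(f(-5, 5) + p)² = (7/2 + 21)² = (49/2)² = 2401/4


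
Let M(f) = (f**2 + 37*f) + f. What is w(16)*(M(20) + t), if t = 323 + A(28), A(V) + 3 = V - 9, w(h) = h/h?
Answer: 1499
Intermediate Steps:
M(f) = f**2 + 38*f
w(h) = 1
A(V) = -12 + V (A(V) = -3 + (V - 9) = -3 + (-9 + V) = -12 + V)
t = 339 (t = 323 + (-12 + 28) = 323 + 16 = 339)
w(16)*(M(20) + t) = 1*(20*(38 + 20) + 339) = 1*(20*58 + 339) = 1*(1160 + 339) = 1*1499 = 1499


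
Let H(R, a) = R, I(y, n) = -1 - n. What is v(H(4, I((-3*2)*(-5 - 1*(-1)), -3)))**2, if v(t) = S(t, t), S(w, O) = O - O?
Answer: 0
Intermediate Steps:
S(w, O) = 0
v(t) = 0
v(H(4, I((-3*2)*(-5 - 1*(-1)), -3)))**2 = 0**2 = 0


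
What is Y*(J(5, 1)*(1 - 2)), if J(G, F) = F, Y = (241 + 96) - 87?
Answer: -250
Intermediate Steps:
Y = 250 (Y = 337 - 87 = 250)
Y*(J(5, 1)*(1 - 2)) = 250*(1*(1 - 2)) = 250*(1*(-1)) = 250*(-1) = -250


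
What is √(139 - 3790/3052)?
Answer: √320794194/1526 ≈ 11.737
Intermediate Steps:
√(139 - 3790/3052) = √(139 - 3790*1/3052) = √(139 - 1895/1526) = √(210219/1526) = √320794194/1526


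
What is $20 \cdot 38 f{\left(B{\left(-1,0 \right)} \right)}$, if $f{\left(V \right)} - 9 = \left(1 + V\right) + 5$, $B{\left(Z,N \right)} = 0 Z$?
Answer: $11400$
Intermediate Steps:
$B{\left(Z,N \right)} = 0$
$f{\left(V \right)} = 15 + V$ ($f{\left(V \right)} = 9 + \left(\left(1 + V\right) + 5\right) = 9 + \left(6 + V\right) = 15 + V$)
$20 \cdot 38 f{\left(B{\left(-1,0 \right)} \right)} = 20 \cdot 38 \left(15 + 0\right) = 760 \cdot 15 = 11400$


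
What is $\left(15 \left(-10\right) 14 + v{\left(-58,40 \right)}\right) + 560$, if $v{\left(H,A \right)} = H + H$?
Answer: $-1656$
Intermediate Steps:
$v{\left(H,A \right)} = 2 H$
$\left(15 \left(-10\right) 14 + v{\left(-58,40 \right)}\right) + 560 = \left(15 \left(-10\right) 14 + 2 \left(-58\right)\right) + 560 = \left(\left(-150\right) 14 - 116\right) + 560 = \left(-2100 - 116\right) + 560 = -2216 + 560 = -1656$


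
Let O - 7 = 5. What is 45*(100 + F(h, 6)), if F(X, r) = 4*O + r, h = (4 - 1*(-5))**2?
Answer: 6930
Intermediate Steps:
O = 12 (O = 7 + 5 = 12)
h = 81 (h = (4 + 5)**2 = 9**2 = 81)
F(X, r) = 48 + r (F(X, r) = 4*12 + r = 48 + r)
45*(100 + F(h, 6)) = 45*(100 + (48 + 6)) = 45*(100 + 54) = 45*154 = 6930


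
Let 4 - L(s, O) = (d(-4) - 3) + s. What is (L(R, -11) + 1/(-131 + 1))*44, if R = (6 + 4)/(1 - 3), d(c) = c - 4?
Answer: 57178/65 ≈ 879.66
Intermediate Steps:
d(c) = -4 + c
R = -5 (R = 10/(-2) = 10*(-½) = -5)
L(s, O) = 15 - s (L(s, O) = 4 - (((-4 - 4) - 3) + s) = 4 - ((-8 - 3) + s) = 4 - (-11 + s) = 4 + (11 - s) = 15 - s)
(L(R, -11) + 1/(-131 + 1))*44 = ((15 - 1*(-5)) + 1/(-131 + 1))*44 = ((15 + 5) + 1/(-130))*44 = (20 - 1/130)*44 = (2599/130)*44 = 57178/65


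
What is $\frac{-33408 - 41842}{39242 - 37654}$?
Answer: $- \frac{37625}{794} \approx -47.387$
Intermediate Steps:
$\frac{-33408 - 41842}{39242 - 37654} = - \frac{75250}{1588} = \left(-75250\right) \frac{1}{1588} = - \frac{37625}{794}$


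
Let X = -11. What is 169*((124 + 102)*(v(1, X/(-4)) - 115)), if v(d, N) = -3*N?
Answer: -9414821/2 ≈ -4.7074e+6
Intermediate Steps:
169*((124 + 102)*(v(1, X/(-4)) - 115)) = 169*((124 + 102)*(-(-33)/(-4) - 115)) = 169*(226*(-(-33)*(-1)/4 - 115)) = 169*(226*(-3*11/4 - 115)) = 169*(226*(-33/4 - 115)) = 169*(226*(-493/4)) = 169*(-55709/2) = -9414821/2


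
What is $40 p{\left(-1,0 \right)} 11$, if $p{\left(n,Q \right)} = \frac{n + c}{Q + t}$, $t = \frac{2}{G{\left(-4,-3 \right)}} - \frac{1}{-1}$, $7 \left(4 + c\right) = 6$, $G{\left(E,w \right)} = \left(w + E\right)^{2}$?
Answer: $- \frac{89320}{51} \approx -1751.4$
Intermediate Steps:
$G{\left(E,w \right)} = \left(E + w\right)^{2}$
$c = - \frac{22}{7}$ ($c = -4 + \frac{1}{7} \cdot 6 = -4 + \frac{6}{7} = - \frac{22}{7} \approx -3.1429$)
$t = \frac{51}{49}$ ($t = \frac{2}{\left(-4 - 3\right)^{2}} - \frac{1}{-1} = \frac{2}{\left(-7\right)^{2}} - -1 = \frac{2}{49} + 1 = \frac{51}{49} \approx 1.0408$)
$p{\left(n,Q \right)} = \frac{- \frac{22}{7} + n}{\frac{51}{49} + Q}$ ($p{\left(n,Q \right)} = \frac{n - \frac{22}{7}}{Q + \frac{51}{49}} = \frac{- \frac{22}{7} + n}{\frac{51}{49} + Q}$)
$40 p{\left(-1,0 \right)} 11 = 40 \frac{7 \left(-22 + 7 \left(-1\right)\right)}{51 + 49 \cdot 0} \cdot 11 = 40 \frac{7 \left(-22 - 7\right)}{51 + 0} \cdot 11 = 40 \cdot 7 \cdot \frac{1}{51} \left(-29\right) 11 = 40 \left(- \frac{203}{51}\right) 11 = \left(- \frac{8120}{51}\right) 11 = - \frac{89320}{51}$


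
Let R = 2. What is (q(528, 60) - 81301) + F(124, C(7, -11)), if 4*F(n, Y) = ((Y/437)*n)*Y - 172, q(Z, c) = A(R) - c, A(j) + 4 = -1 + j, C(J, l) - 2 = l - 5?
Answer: -35568783/437 ≈ -81393.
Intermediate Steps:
C(J, l) = -3 + l (C(J, l) = 2 + (l - 5) = 2 + (-5 + l) = -3 + l)
A(j) = -5 + j (A(j) = -4 + (-1 + j) = -5 + j)
q(Z, c) = -3 - c (q(Z, c) = (-5 + 2) - c = -3 - c)
F(n, Y) = -43 + n*Y²/1748 (F(n, Y) = (((Y/437)*n)*Y - 172)/4 = ((Y*n/437)*Y - 172)/4 = (n*Y²/437 - 172)/4 = (-172 + n*Y²/437)/4 = -43 + n*Y²/1748)
(q(528, 60) - 81301) + F(124, C(7, -11)) = ((-3 - 1*60) - 81301) + (-43 + (1/1748)*124*(-3 - 11)²) = ((-3 - 60) - 81301) + (-43 + (1/1748)*124*(-14)²) = (-63 - 81301) + (-43 + (1/1748)*124*196) = -81364 + (-43 + 6076/437) = -81364 - 12715/437 = -35568783/437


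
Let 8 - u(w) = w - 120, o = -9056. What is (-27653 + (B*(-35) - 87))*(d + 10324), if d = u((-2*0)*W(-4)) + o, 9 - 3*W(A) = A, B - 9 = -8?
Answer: -38773900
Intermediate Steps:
B = 1 (B = 9 - 8 = 1)
W(A) = 3 - A/3
u(w) = 128 - w (u(w) = 8 - (w - 120) = 8 - (-120 + w) = 8 + (120 - w) = 128 - w)
d = -8928 (d = (128 - (-2*0)*(3 - ⅓*(-4))) - 9056 = (128 - 0*(3 + 4/3)) - 9056 = (128 - 0*13/3) - 9056 = (128 - 1*0) - 9056 = (128 + 0) - 9056 = 128 - 9056 = -8928)
(-27653 + (B*(-35) - 87))*(d + 10324) = (-27653 + (1*(-35) - 87))*(-8928 + 10324) = (-27653 + (-35 - 87))*1396 = (-27653 - 122)*1396 = -27775*1396 = -38773900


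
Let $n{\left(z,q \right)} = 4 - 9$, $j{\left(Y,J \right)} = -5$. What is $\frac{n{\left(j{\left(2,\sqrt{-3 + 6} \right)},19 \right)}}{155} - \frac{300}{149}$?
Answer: $- \frac{9449}{4619} \approx -2.0457$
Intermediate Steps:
$n{\left(z,q \right)} = -5$ ($n{\left(z,q \right)} = 4 - 9 = -5$)
$\frac{n{\left(j{\left(2,\sqrt{-3 + 6} \right)},19 \right)}}{155} - \frac{300}{149} = - \frac{5}{155} - \frac{300}{149} = \left(-5\right) \frac{1}{155} - \frac{300}{149} = - \frac{1}{31} - \frac{300}{149} = - \frac{9449}{4619}$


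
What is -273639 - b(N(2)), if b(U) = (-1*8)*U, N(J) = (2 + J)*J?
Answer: -273575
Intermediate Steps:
N(J) = J*(2 + J)
b(U) = -8*U
-273639 - b(N(2)) = -273639 - (-8)*2*(2 + 2) = -273639 - (-8)*2*4 = -273639 - (-8)*8 = -273639 - 1*(-64) = -273639 + 64 = -273575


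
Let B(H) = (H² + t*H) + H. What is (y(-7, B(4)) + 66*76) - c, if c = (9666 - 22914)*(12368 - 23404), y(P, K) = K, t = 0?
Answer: -146199892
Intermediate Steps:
B(H) = H + H² (B(H) = (H² + 0*H) + H = (H² + 0) + H = H² + H = H + H²)
c = 146204928 (c = -13248*(-11036) = 146204928)
(y(-7, B(4)) + 66*76) - c = (4*(1 + 4) + 66*76) - 1*146204928 = (4*5 + 5016) - 146204928 = (20 + 5016) - 146204928 = 5036 - 146204928 = -146199892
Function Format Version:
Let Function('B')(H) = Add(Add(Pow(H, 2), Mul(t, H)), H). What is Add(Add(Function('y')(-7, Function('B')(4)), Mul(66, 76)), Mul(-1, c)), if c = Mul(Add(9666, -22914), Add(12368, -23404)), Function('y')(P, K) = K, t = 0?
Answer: -146199892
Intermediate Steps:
Function('B')(H) = Add(H, Pow(H, 2)) (Function('B')(H) = Add(Add(Pow(H, 2), Mul(0, H)), H) = Add(Add(Pow(H, 2), 0), H) = Add(Pow(H, 2), H) = Add(H, Pow(H, 2)))
c = 146204928 (c = Mul(-13248, -11036) = 146204928)
Add(Add(Function('y')(-7, Function('B')(4)), Mul(66, 76)), Mul(-1, c)) = Add(Add(Mul(4, Add(1, 4)), Mul(66, 76)), Mul(-1, 146204928)) = Add(Add(Mul(4, 5), 5016), -146204928) = Add(Add(20, 5016), -146204928) = Add(5036, -146204928) = -146199892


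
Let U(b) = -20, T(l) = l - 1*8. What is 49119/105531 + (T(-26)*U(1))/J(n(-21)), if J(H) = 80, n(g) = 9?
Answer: 630755/70354 ≈ 8.9654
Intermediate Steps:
T(l) = -8 + l (T(l) = l - 8 = -8 + l)
49119/105531 + (T(-26)*U(1))/J(n(-21)) = 49119/105531 + ((-8 - 26)*(-20))/80 = 49119*(1/105531) - 34*(-20)*(1/80) = 16373/35177 + 680*(1/80) = 16373/35177 + 17/2 = 630755/70354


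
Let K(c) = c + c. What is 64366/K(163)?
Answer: 32183/163 ≈ 197.44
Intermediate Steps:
K(c) = 2*c
64366/K(163) = 64366/((2*163)) = 64366/326 = 64366*(1/326) = 32183/163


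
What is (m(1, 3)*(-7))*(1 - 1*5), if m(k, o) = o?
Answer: 84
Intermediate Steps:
(m(1, 3)*(-7))*(1 - 1*5) = (3*(-7))*(1 - 1*5) = -21*(1 - 5) = -21*(-4) = 84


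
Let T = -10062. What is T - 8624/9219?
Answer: -13252886/1317 ≈ -10063.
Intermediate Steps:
T - 8624/9219 = -10062 - 8624/9219 = -10062 - 1*1232/1317 = -10062 - 1232/1317 = -13252886/1317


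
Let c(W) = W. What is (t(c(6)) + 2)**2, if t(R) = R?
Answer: 64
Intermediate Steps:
(t(c(6)) + 2)**2 = (6 + 2)**2 = 8**2 = 64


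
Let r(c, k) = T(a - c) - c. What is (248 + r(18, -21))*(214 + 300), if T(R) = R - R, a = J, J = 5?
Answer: 118220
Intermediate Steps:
a = 5
T(R) = 0
r(c, k) = -c (r(c, k) = 0 - c = -c)
(248 + r(18, -21))*(214 + 300) = (248 - 1*18)*(214 + 300) = (248 - 18)*514 = 230*514 = 118220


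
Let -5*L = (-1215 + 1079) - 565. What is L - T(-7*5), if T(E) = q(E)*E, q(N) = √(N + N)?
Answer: 701/5 + 35*I*√70 ≈ 140.2 + 292.83*I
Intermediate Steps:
L = 701/5 (L = -((-1215 + 1079) - 565)/5 = -(-136 - 565)/5 = -⅕*(-701) = 701/5 ≈ 140.20)
q(N) = √2*√N (q(N) = √(2*N) = √2*√N)
T(E) = √2*E^(3/2) (T(E) = (√2*√E)*E = √2*E^(3/2))
L - T(-7*5) = 701/5 - √2*(-7*5)^(3/2) = 701/5 - √2*(-35)^(3/2) = 701/5 - √2*(-35*I*√35) = 701/5 - (-35)*I*√70 = 701/5 + 35*I*√70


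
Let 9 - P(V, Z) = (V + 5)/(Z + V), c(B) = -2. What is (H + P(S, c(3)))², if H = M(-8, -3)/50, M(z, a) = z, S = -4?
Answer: 1825201/22500 ≈ 81.120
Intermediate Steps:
H = -4/25 (H = -8/50 = -8*1/50 = -4/25 ≈ -0.16000)
P(V, Z) = 9 - (5 + V)/(V + Z) (P(V, Z) = 9 - (V + 5)/(Z + V) = 9 - (5 + V)/(V + Z))
(H + P(S, c(3)))² = (-4/25 + (-5 + 8*(-4) + 9*(-2))/(-4 - 2))² = (-4/25 + (-5 - 32 - 18)/(-6))² = (-4/25 - ⅙*(-55))² = (-4/25 + 55/6)² = (1351/150)² = 1825201/22500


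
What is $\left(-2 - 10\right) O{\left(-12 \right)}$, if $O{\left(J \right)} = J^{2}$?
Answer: $-1728$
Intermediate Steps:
$\left(-2 - 10\right) O{\left(-12 \right)} = \left(-2 - 10\right) \left(-12\right)^{2} = \left(-12\right) 144 = -1728$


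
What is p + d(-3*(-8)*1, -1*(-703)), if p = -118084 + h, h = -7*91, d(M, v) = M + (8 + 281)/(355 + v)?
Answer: -125581137/1058 ≈ -1.1870e+5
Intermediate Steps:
d(M, v) = M + 289/(355 + v)
h = -637
p = -118721 (p = -118084 - 637 = -118721)
p + d(-3*(-8)*1, -1*(-703)) = -118721 + (289 + 355*(-3*(-8)*1) + (-3*(-8)*1)*(-1*(-703)))/(355 - 1*(-703)) = -118721 + (289 + 355*(24*1) + (24*1)*703)/(355 + 703) = -118721 + (289 + 355*24 + 24*703)/1058 = -118721 + (289 + 8520 + 16872)/1058 = -118721 + (1/1058)*25681 = -118721 + 25681/1058 = -125581137/1058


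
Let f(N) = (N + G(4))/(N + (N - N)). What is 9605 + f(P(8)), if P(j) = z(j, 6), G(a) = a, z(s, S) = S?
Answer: 28820/3 ≈ 9606.7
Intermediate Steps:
P(j) = 6
f(N) = (4 + N)/N (f(N) = (N + 4)/(N + (N - N)) = (4 + N)/(N + 0) = (4 + N)/N)
9605 + f(P(8)) = 9605 + (4 + 6)/6 = 9605 + (1/6)*10 = 9605 + 5/3 = 28820/3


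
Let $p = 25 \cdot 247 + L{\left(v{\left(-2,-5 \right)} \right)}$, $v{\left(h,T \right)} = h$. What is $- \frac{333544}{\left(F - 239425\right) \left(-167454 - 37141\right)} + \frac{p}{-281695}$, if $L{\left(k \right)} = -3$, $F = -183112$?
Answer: $- \frac{106731384691932}{4870447817437585} \approx -0.021914$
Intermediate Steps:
$p = 6172$ ($p = 25 \cdot 247 - 3 = 6175 - 3 = 6172$)
$- \frac{333544}{\left(F - 239425\right) \left(-167454 - 37141\right)} + \frac{p}{-281695} = - \frac{333544}{\left(-183112 - 239425\right) \left(-167454 - 37141\right)} + \frac{6172}{-281695} = - \frac{333544}{\left(-422537\right) \left(-204595\right)} + 6172 \left(- \frac{1}{281695}\right) = - \frac{333544}{86448957515} - \frac{6172}{281695} = - \frac{106731384691932}{4870447817437585}$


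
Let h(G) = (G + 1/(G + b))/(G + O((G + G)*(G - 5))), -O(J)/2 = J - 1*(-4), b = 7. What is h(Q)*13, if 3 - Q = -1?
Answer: 195/44 ≈ 4.4318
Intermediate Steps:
Q = 4 (Q = 3 - 1*(-1) = 3 + 1 = 4)
O(J) = -8 - 2*J (O(J) = -2*(J - 1*(-4)) = -2*(J + 4) = -2*(4 + J) = -8 - 2*J)
h(G) = (G + 1/(7 + G))/(-8 + G - 4*G*(-5 + G)) (h(G) = (G + 1/(G + 7))/(G + (-8 - 2*(G + G)*(G - 5))) = (G + 1/(7 + G))/(G + (-8 - 2*2*G*(-5 + G))) = (G + 1/(7 + G))/(G + (-8 - 4*G*(-5 + G))) = (G + 1/(7 + G))/(-8 + G - 4*G*(-5 + G)))
h(Q)*13 = ((-1 - 1*4**2 - 7*4)/(56 - 139*4 + 4*4**3 + 7*4**2))*13 = ((-1 - 1*16 - 28)/(56 - 556 + 4*64 + 7*16))*13 = ((-1 - 16 - 28)/(56 - 556 + 256 + 112))*13 = (-45/(-132))*13 = -1/132*(-45)*13 = (15/44)*13 = 195/44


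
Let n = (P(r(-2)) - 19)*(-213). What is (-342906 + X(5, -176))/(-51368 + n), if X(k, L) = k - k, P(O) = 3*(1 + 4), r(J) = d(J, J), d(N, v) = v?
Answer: 171453/25258 ≈ 6.7881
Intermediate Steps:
r(J) = J
P(O) = 15 (P(O) = 3*5 = 15)
X(k, L) = 0
n = 852 (n = (15 - 19)*(-213) = -4*(-213) = 852)
(-342906 + X(5, -176))/(-51368 + n) = (-342906 + 0)/(-51368 + 852) = -342906/(-50516) = -342906*(-1/50516) = 171453/25258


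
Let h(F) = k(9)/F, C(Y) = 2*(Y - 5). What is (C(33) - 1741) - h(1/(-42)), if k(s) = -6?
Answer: -1937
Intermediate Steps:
C(Y) = -10 + 2*Y (C(Y) = 2*(-5 + Y) = -10 + 2*Y)
h(F) = -6/F
(C(33) - 1741) - h(1/(-42)) = ((-10 + 2*33) - 1741) - (-6)/(1/(-42)) = ((-10 + 66) - 1741) - (-6)/(-1/42) = (56 - 1741) - (-6)*(-42) = -1685 - 1*252 = -1685 - 252 = -1937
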